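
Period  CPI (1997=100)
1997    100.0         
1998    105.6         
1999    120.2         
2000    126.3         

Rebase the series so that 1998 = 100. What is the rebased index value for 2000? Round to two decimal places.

119.60

Rebased(2000) = 126.3 / 105.6 × 100 = 119.6023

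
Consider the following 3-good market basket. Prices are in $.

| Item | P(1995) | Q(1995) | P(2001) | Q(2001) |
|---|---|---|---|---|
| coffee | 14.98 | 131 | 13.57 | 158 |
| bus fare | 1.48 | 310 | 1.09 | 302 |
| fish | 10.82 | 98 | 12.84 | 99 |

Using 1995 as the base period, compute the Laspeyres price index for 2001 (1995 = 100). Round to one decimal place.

96.9

Laspeyres price index uses base-period quantities as weights.
ΣP(2001)·Q(1995) = 13.57×131 + 1.09×310 + 12.84×98 = 1777.67 + 337.9 + 1258.32 = 3373.89
ΣP(1995)·Q(1995) = 14.98×131 + 1.48×310 + 10.82×98 = 1962.38 + 458.8 + 1060.36 = 3481.54
Index = 3373.89 / 3481.54 × 100 = 96.9080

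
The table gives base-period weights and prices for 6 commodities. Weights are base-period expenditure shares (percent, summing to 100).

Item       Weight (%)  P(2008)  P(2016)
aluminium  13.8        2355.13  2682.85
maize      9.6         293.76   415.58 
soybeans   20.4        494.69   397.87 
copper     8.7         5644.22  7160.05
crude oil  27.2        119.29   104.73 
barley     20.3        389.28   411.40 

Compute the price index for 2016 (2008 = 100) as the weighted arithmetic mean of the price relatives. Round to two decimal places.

aluminium: 13.8 × (2682.85/2355.13) = 13.8 × 1.139152 = 15.7203
maize: 9.6 × (415.58/293.76) = 9.6 × 1.414692 = 13.5810
soybeans: 20.4 × (397.87/494.69) = 20.4 × 0.804281 = 16.4073
copper: 8.7 × (7160.05/5644.22) = 8.7 × 1.268563 = 11.0365
crude oil: 27.2 × (104.73/119.29) = 27.2 × 0.877945 = 23.8801
barley: 20.3 × (411.40/389.28) = 20.3 × 1.056823 = 21.4535
Index = Σ wᵢ·(p₁ᵢ/p₀ᵢ) = 15.7203 + 13.5810 + 16.4073 + 11.0365 + 23.8801 + 21.4535 = 102.0788

102.08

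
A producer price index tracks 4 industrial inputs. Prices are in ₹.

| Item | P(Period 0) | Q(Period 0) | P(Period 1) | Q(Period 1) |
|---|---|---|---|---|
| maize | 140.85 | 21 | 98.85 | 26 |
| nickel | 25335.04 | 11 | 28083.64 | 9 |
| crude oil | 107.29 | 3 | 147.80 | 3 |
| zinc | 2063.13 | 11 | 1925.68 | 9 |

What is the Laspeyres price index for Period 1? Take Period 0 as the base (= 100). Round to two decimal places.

109.18

Laspeyres price index uses base-period quantities as weights.
ΣP(Period 1)·Q(Period 0) = 98.85×21 + 28083.64×11 + 147.80×3 + 1925.68×11 = 2075.85 + 308920.04 + 443.4 + 21182.48 = 332621.77
ΣP(Period 0)·Q(Period 0) = 140.85×21 + 25335.04×11 + 107.29×3 + 2063.13×11 = 2957.85 + 278685.44 + 321.87 + 22694.43 = 304659.59
Index = 332621.77 / 304659.59 × 100 = 109.1782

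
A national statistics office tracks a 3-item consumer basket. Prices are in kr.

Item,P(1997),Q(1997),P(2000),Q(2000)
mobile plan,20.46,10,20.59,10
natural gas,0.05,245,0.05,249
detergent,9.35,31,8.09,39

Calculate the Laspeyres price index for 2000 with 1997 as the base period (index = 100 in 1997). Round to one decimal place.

92.5

Laspeyres price index uses base-period quantities as weights.
ΣP(2000)·Q(1997) = 20.59×10 + 0.05×245 + 8.09×31 = 205.9 + 12.25 + 250.79 = 468.94
ΣP(1997)·Q(1997) = 20.46×10 + 0.05×245 + 9.35×31 = 204.6 + 12.25 + 289.85 = 506.7
Index = 468.94 / 506.7 × 100 = 92.5479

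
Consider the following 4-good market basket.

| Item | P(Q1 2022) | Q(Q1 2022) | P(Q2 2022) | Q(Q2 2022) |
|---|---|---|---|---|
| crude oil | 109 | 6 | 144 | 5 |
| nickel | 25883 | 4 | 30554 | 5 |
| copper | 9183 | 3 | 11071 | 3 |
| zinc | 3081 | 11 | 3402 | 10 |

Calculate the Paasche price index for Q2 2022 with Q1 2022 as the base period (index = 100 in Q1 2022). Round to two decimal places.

Paasche price index uses current-period quantities as weights.
ΣP(Q2 2022)·Q(Q2 2022) = 144×5 + 30554×5 + 11071×3 + 3402×10 = 720 + 152770 + 33213 + 34020 = 220723
ΣP(Q1 2022)·Q(Q2 2022) = 109×5 + 25883×5 + 9183×3 + 3081×10 = 545 + 129415 + 27549 + 30810 = 188319
Index = 220723 / 188319 × 100 = 117.2070

117.21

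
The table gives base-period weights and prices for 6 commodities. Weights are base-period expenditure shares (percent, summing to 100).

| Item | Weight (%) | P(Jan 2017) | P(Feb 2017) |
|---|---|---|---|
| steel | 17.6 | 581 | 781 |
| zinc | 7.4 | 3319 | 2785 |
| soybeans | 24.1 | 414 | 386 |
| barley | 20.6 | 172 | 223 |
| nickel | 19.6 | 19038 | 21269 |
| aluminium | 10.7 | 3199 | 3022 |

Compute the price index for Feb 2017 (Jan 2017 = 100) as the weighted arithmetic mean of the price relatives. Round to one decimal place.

steel: 17.6 × (781/581) = 17.6 × 1.344234 = 23.6585
zinc: 7.4 × (2785/3319) = 7.4 × 0.839108 = 6.2094
soybeans: 24.1 × (386/414) = 24.1 × 0.932367 = 22.4700
barley: 20.6 × (223/172) = 20.6 × 1.296512 = 26.7081
nickel: 19.6 × (21269/19038) = 19.6 × 1.117187 = 21.8969
aluminium: 10.7 × (3022/3199) = 10.7 × 0.944670 = 10.1080
Index = Σ wᵢ·(p₁ᵢ/p₀ᵢ) = 23.6585 + 6.2094 + 22.4700 + 26.7081 + 21.8969 + 10.1080 = 111.0509

111.1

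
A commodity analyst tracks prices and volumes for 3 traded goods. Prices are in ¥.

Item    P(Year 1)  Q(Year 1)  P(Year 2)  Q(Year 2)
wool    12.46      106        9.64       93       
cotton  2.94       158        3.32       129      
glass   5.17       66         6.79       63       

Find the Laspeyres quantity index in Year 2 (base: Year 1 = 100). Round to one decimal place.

87.6

Laspeyres quantity index uses base-period prices as weights.
ΣP(Year 1)·Q(Year 2) = 12.46×93 + 2.94×129 + 5.17×63 = 1158.78 + 379.26 + 325.71 = 1863.75
ΣP(Year 1)·Q(Year 1) = 12.46×106 + 2.94×158 + 5.17×66 = 1320.76 + 464.52 + 341.22 = 2126.5
Index = 1863.75 / 2126.5 × 100 = 87.6440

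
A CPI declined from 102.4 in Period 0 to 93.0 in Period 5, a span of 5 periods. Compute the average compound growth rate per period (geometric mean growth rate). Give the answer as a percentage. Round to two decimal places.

-1.91%

Growth factor = (93.0/102.4)^(1/5) = (0.908203)^(1/5) = 0.980927
Growth rate = 0.980927 − 1 = -0.019073 = -1.9073%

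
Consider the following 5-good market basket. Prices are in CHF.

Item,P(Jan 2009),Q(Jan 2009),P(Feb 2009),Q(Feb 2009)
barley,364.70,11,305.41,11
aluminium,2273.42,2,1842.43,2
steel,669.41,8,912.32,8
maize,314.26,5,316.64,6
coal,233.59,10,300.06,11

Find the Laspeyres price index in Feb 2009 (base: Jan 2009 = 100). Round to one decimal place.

Laspeyres price index uses base-period quantities as weights.
ΣP(Feb 2009)·Q(Jan 2009) = 305.41×11 + 1842.43×2 + 912.32×8 + 316.64×5 + 300.06×10 = 3359.51 + 3684.86 + 7298.56 + 1583.2 + 3000.6 = 18926.73
ΣP(Jan 2009)·Q(Jan 2009) = 364.70×11 + 2273.42×2 + 669.41×8 + 314.26×5 + 233.59×10 = 4011.7 + 4546.84 + 5355.28 + 1571.3 + 2335.9 = 17821.02
Index = 18926.73 / 17821.02 × 100 = 106.2045

106.2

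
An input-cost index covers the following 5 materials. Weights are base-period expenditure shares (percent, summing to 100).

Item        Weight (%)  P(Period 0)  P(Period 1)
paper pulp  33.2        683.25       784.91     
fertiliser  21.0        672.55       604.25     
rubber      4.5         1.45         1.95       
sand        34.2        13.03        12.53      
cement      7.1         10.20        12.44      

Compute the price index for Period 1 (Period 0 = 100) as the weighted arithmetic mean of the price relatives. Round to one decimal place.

104.6

paper pulp: 33.2 × (784.91/683.25) = 33.2 × 1.148789 = 38.1398
fertiliser: 21.0 × (604.25/672.55) = 21.0 × 0.898446 = 18.8674
rubber: 4.5 × (1.95/1.45) = 4.5 × 1.344828 = 6.0517
sand: 34.2 × (12.53/13.03) = 34.2 × 0.961627 = 32.8876
cement: 7.1 × (12.44/10.20) = 7.1 × 1.219608 = 8.6592
Index = Σ wᵢ·(p₁ᵢ/p₀ᵢ) = 38.1398 + 18.8674 + 6.0517 + 32.8876 + 8.6592 = 104.6057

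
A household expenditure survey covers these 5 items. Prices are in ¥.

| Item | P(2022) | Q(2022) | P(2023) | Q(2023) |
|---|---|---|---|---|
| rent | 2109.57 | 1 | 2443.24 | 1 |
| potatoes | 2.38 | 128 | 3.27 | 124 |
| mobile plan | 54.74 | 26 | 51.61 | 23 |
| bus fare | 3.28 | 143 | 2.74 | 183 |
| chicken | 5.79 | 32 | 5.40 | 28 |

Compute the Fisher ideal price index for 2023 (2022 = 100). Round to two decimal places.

106.04

Laspeyres component (base-period weights):
ΣP(2023)Q(2022) = 2443.24×1 + 3.27×128 + 51.61×26 + 2.74×143 + 5.40×32 = 2443.24 + 418.56 + 1341.86 + 391.82 + 172.8 = 4768.28
ΣP(2022)Q(2022) = 2109.57×1 + 2.38×128 + 54.74×26 + 3.28×143 + 5.79×32 = 2109.57 + 304.64 + 1423.24 + 469.04 + 185.28 = 4491.77
L = 4768.28 / 4491.77 × 100 = 106.1559
Paasche component (current-period weights):
ΣP(2023)Q(2023) = 2443.24×1 + 3.27×124 + 51.61×23 + 2.74×183 + 5.40×28 = 2443.24 + 405.48 + 1187.03 + 501.42 + 151.2 = 4688.37
ΣP(2022)Q(2023) = 2109.57×1 + 2.38×124 + 54.74×23 + 3.28×183 + 5.79×28 = 2109.57 + 295.12 + 1259.02 + 600.24 + 162.12 = 4426.07
P = 4688.37 / 4426.07 × 100 = 105.9263
Fisher = √(L × P) = √(106.1559 × 105.9263) = 106.0410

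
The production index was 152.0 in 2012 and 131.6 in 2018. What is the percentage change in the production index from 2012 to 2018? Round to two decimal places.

-13.42%

Change = (131.6 − 152.0) / 152.0 × 100
       = -20.4 / 152.0 × 100 = -13.4211%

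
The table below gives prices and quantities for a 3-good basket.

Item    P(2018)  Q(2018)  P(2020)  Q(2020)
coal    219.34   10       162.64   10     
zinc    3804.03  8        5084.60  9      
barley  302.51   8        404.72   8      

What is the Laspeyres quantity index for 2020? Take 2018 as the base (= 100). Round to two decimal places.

Laspeyres quantity index uses base-period prices as weights.
ΣP(2018)·Q(2020) = 219.34×10 + 3804.03×9 + 302.51×8 = 2193.4 + 34236.27 + 2420.08 = 38849.75
ΣP(2018)·Q(2018) = 219.34×10 + 3804.03×8 + 302.51×8 = 2193.4 + 30432.24 + 2420.08 = 35045.72
Index = 38849.75 / 35045.72 × 100 = 110.8545

110.85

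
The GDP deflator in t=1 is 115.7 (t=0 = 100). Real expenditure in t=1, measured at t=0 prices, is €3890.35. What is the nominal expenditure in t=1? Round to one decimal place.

4501.1

Nominal = Real × (Index/100) = 3890.35 × (115.7/100)
        = 3890.35 × 1.157 = 4501.1349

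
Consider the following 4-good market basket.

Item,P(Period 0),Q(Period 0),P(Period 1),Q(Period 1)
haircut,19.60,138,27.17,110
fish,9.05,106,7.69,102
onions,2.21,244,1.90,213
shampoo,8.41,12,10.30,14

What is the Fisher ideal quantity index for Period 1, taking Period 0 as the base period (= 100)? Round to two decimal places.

Laspeyres component (base-period weights):
ΣP(Period 0)Q(Period 1) = 19.60×110 + 9.05×102 + 2.21×213 + 8.41×14 = 2156 + 923.1 + 470.73 + 117.74 = 3667.57
ΣP(Period 0)Q(Period 0) = 19.60×138 + 9.05×106 + 2.21×244 + 8.41×12 = 2704.8 + 959.3 + 539.24 + 100.92 = 4304.26
L = 3667.57 / 4304.26 × 100 = 85.2079
Paasche component (current-period weights):
ΣP(Period 1)Q(Period 1) = 27.17×110 + 7.69×102 + 1.90×213 + 10.30×14 = 2988.7 + 784.38 + 404.7 + 144.2 = 4321.98
ΣP(Period 1)Q(Period 0) = 27.17×138 + 7.69×106 + 1.90×244 + 10.30×12 = 3749.46 + 815.14 + 463.6 + 123.6 = 5151.8
P = 4321.98 / 5151.8 × 100 = 83.8926
Fisher = √(L × P) = √(85.2079 × 83.8926) = 84.5477

84.55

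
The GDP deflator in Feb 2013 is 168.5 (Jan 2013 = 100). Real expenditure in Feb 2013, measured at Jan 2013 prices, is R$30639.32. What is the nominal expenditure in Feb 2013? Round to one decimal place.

51627.3

Nominal = Real × (Index/100) = 30639.32 × (168.5/100)
        = 30639.32 × 1.685 = 51627.2542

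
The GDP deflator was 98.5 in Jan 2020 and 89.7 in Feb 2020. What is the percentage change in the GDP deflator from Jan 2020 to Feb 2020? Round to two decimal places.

-8.93%

Change = (89.7 − 98.5) / 98.5 × 100
       = -8.8 / 98.5 × 100 = -8.9340%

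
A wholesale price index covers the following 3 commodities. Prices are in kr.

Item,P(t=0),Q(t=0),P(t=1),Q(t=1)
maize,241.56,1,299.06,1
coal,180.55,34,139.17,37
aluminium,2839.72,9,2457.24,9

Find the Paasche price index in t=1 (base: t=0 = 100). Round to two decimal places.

Paasche price index uses current-period quantities as weights.
ΣP(t=1)·Q(t=1) = 299.06×1 + 139.17×37 + 2457.24×9 = 299.06 + 5149.29 + 22115.16 = 27563.51
ΣP(t=0)·Q(t=1) = 241.56×1 + 180.55×37 + 2839.72×9 = 241.56 + 6680.35 + 25557.48 = 32479.39
Index = 27563.51 / 32479.39 × 100 = 84.8646

84.86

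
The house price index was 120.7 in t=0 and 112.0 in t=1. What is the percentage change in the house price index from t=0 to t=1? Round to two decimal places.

-7.21%

Change = (112.0 − 120.7) / 120.7 × 100
       = -8.7 / 120.7 × 100 = -7.2080%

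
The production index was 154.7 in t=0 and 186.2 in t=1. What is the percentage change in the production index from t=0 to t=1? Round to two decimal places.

Change = (186.2 − 154.7) / 154.7 × 100
       = 31.5 / 154.7 × 100 = 20.3620%

20.36%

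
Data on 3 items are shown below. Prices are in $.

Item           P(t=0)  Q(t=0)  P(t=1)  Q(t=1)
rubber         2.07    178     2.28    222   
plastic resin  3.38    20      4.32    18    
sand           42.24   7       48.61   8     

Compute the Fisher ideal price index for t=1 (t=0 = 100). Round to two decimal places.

Laspeyres component (base-period weights):
ΣP(t=1)Q(t=0) = 2.28×178 + 4.32×20 + 48.61×7 = 405.84 + 86.4 + 340.27 = 832.51
ΣP(t=0)Q(t=0) = 2.07×178 + 3.38×20 + 42.24×7 = 368.46 + 67.6 + 295.68 = 731.74
L = 832.51 / 731.74 × 100 = 113.7713
Paasche component (current-period weights):
ΣP(t=1)Q(t=1) = 2.28×222 + 4.32×18 + 48.61×8 = 506.16 + 77.76 + 388.88 = 972.8
ΣP(t=0)Q(t=1) = 2.07×222 + 3.38×18 + 42.24×8 = 459.54 + 60.84 + 337.92 = 858.3
P = 972.8 / 858.3 × 100 = 113.3403
Fisher = √(L × P) = √(113.7713 × 113.3403) = 113.5556

113.56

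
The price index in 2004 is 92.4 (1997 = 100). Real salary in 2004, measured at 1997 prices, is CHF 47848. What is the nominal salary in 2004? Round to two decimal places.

44211.55

Nominal = Real × (Index/100) = 47848 × (92.4/100)
        = 47848 × 0.924 = 44211.5520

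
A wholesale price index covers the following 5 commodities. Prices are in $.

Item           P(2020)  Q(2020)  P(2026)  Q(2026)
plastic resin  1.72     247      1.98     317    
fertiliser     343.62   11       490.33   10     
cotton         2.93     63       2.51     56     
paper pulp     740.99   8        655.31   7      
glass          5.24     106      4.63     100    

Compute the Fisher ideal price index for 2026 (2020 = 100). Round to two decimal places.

Laspeyres component (base-period weights):
ΣP(2026)Q(2020) = 1.98×247 + 490.33×11 + 2.51×63 + 655.31×8 + 4.63×106 = 489.06 + 5393.63 + 158.13 + 5242.48 + 490.78 = 11774.08
ΣP(2020)Q(2020) = 1.72×247 + 343.62×11 + 2.93×63 + 740.99×8 + 5.24×106 = 424.84 + 3779.82 + 184.59 + 5927.92 + 555.44 = 10872.61
L = 11774.08 / 10872.61 × 100 = 108.2912
Paasche component (current-period weights):
ΣP(2026)Q(2026) = 1.98×317 + 490.33×10 + 2.51×56 + 655.31×7 + 4.63×100 = 627.66 + 4903.3 + 140.56 + 4587.17 + 463 = 10721.69
ΣP(2020)Q(2026) = 1.72×317 + 343.62×10 + 2.93×56 + 740.99×7 + 5.24×100 = 545.24 + 3436.2 + 164.08 + 5186.93 + 524 = 9856.45
P = 10721.69 / 9856.45 × 100 = 108.7784
Fisher = √(L × P) = √(108.2912 × 108.7784) = 108.5345

108.53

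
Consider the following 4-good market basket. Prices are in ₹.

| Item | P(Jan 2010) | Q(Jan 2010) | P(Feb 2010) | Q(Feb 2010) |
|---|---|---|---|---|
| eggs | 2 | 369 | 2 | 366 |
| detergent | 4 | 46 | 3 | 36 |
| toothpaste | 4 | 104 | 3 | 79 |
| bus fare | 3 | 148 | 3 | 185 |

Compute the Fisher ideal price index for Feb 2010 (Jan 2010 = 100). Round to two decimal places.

92.50

Laspeyres component (base-period weights):
ΣP(Feb 2010)Q(Jan 2010) = 2×369 + 3×46 + 3×104 + 3×148 = 738 + 138 + 312 + 444 = 1632
ΣP(Jan 2010)Q(Jan 2010) = 2×369 + 4×46 + 4×104 + 3×148 = 738 + 184 + 416 + 444 = 1782
L = 1632 / 1782 × 100 = 91.5825
Paasche component (current-period weights):
ΣP(Feb 2010)Q(Feb 2010) = 2×366 + 3×36 + 3×79 + 3×185 = 732 + 108 + 237 + 555 = 1632
ΣP(Jan 2010)Q(Feb 2010) = 2×366 + 4×36 + 4×79 + 3×185 = 732 + 144 + 316 + 555 = 1747
P = 1632 / 1747 × 100 = 93.4173
Fisher = √(L × P) = √(91.5825 × 93.4173) = 92.4953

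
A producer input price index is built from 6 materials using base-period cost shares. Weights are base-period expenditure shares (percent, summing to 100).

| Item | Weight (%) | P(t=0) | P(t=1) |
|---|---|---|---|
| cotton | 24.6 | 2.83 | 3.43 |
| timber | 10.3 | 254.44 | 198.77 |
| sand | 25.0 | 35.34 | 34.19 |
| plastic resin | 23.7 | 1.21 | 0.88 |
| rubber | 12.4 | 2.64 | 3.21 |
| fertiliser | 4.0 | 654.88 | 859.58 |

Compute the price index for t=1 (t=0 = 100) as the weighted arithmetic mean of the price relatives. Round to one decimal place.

99.6

cotton: 24.6 × (3.43/2.83) = 24.6 × 1.212014 = 29.8155
timber: 10.3 × (198.77/254.44) = 10.3 × 0.781206 = 8.0464
sand: 25.0 × (34.19/35.34) = 25.0 × 0.967459 = 24.1865
plastic resin: 23.7 × (0.88/1.21) = 23.7 × 0.727273 = 17.2364
rubber: 12.4 × (3.21/2.64) = 12.4 × 1.215909 = 15.0773
fertiliser: 4.0 × (859.58/654.88) = 4.0 × 1.312576 = 5.2503
Index = Σ wᵢ·(p₁ᵢ/p₀ᵢ) = 29.8155 + 8.0464 + 24.1865 + 17.2364 + 15.0773 + 5.2503 = 99.6124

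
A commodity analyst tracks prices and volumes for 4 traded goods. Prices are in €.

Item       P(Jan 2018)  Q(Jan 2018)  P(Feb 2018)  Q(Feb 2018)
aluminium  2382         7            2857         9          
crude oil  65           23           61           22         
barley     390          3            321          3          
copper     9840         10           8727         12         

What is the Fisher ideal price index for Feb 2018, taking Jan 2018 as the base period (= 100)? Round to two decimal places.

Laspeyres component (base-period weights):
ΣP(Feb 2018)Q(Jan 2018) = 2857×7 + 61×23 + 321×3 + 8727×10 = 19999 + 1403 + 963 + 87270 = 109635
ΣP(Jan 2018)Q(Jan 2018) = 2382×7 + 65×23 + 390×3 + 9840×10 = 16674 + 1495 + 1170 + 98400 = 117739
L = 109635 / 117739 × 100 = 93.1170
Paasche component (current-period weights):
ΣP(Feb 2018)Q(Feb 2018) = 2857×9 + 61×22 + 321×3 + 8727×12 = 25713 + 1342 + 963 + 104724 = 132742
ΣP(Jan 2018)Q(Feb 2018) = 2382×9 + 65×22 + 390×3 + 9840×12 = 21438 + 1430 + 1170 + 118080 = 142118
P = 132742 / 142118 × 100 = 93.4027
Fisher = √(L × P) = √(93.1170 × 93.4027) = 93.2597

93.26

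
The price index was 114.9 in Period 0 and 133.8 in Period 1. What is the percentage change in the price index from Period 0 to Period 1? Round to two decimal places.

Change = (133.8 − 114.9) / 114.9 × 100
       = 18.9 / 114.9 × 100 = 16.4491%

16.45%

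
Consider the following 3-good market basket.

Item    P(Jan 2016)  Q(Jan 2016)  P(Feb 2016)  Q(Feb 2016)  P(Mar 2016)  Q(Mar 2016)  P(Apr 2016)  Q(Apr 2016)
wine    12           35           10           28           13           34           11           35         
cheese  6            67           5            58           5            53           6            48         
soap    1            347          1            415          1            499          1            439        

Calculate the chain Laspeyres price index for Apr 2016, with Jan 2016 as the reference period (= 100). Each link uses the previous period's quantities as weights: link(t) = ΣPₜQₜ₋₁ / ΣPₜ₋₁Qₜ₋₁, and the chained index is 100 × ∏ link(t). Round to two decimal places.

94.62

Link Jan 2016→Feb 2016:
ΣP(Feb 2016)Q(Jan 2016) = 10×35 + 5×67 + 1×347 = 350 + 335 + 347 = 1032
ΣP(Jan 2016)Q(Jan 2016) = 12×35 + 6×67 + 1×347 = 420 + 402 + 347 = 1169
link = 1032/1169 = 0.882806
Link Feb 2016→Mar 2016:
ΣP(Mar 2016)Q(Feb 2016) = 13×28 + 5×58 + 1×415 = 364 + 290 + 415 = 1069
ΣP(Feb 2016)Q(Feb 2016) = 10×28 + 5×58 + 1×415 = 280 + 290 + 415 = 985
link = 1069/985 = 1.085279
Link Mar 2016→Apr 2016:
ΣP(Apr 2016)Q(Mar 2016) = 11×34 + 6×53 + 1×499 = 374 + 318 + 499 = 1191
ΣP(Mar 2016)Q(Mar 2016) = 13×34 + 5×53 + 1×499 = 442 + 265 + 499 = 1206
link = 1191/1206 = 0.987562
Chained index = 100 × 0.882806 × 1.085279 × 0.987562 = 94.6174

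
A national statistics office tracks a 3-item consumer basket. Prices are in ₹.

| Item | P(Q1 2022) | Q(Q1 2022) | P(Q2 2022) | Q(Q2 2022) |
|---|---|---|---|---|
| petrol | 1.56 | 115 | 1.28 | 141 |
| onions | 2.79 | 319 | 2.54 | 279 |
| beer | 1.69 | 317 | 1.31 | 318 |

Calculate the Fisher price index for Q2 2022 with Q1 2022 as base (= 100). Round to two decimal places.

Laspeyres component (base-period weights):
ΣP(Q2 2022)Q(Q1 2022) = 1.28×115 + 2.54×319 + 1.31×317 = 147.2 + 810.26 + 415.27 = 1372.73
ΣP(Q1 2022)Q(Q1 2022) = 1.56×115 + 2.79×319 + 1.69×317 = 179.4 + 890.01 + 535.73 = 1605.14
L = 1372.73 / 1605.14 × 100 = 85.5209
Paasche component (current-period weights):
ΣP(Q2 2022)Q(Q2 2022) = 1.28×141 + 2.54×279 + 1.31×318 = 180.48 + 708.66 + 416.58 = 1305.72
ΣP(Q1 2022)Q(Q2 2022) = 1.56×141 + 2.79×279 + 1.69×318 = 219.96 + 778.41 + 537.42 = 1535.79
P = 1305.72 / 1535.79 × 100 = 85.0194
Fisher = √(L × P) = √(85.5209 × 85.0194) = 85.2698

85.27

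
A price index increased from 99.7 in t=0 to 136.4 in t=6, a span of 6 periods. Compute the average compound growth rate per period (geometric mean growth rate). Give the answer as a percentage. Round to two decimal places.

5.36%

Growth factor = (136.4/99.7)^(1/6) = (1.368104)^(1/6) = 1.053626
Growth rate = 1.053626 − 1 = 0.053626 = 5.3626%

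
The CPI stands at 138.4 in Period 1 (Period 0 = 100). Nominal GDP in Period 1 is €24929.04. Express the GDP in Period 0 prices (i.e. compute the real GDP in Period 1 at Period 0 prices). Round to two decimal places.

18012.31

Real = Nominal ÷ (Index/100) = 24929.04 ÷ (138.4/100)
     = 24929.04 ÷ 1.384 = 18012.3121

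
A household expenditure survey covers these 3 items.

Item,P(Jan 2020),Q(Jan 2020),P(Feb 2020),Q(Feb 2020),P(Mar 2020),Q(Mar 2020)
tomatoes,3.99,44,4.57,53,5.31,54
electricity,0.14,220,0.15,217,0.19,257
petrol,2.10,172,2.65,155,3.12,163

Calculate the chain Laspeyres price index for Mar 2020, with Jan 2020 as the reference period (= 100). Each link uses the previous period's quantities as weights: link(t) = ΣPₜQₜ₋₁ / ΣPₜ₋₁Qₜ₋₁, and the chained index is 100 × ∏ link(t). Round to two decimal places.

142.96

Link Jan 2020→Feb 2020:
ΣP(Feb 2020)Q(Jan 2020) = 4.57×44 + 0.15×220 + 2.65×172 = 201.08 + 33 + 455.8 = 689.88
ΣP(Jan 2020)Q(Jan 2020) = 3.99×44 + 0.14×220 + 2.10×172 = 175.56 + 30.8 + 361.2 = 567.56
link = 689.88/567.56 = 1.215519
Link Feb 2020→Mar 2020:
ΣP(Mar 2020)Q(Feb 2020) = 5.31×53 + 0.19×217 + 3.12×155 = 281.43 + 41.23 + 483.6 = 806.26
ΣP(Feb 2020)Q(Feb 2020) = 4.57×53 + 0.15×217 + 2.65×155 = 242.21 + 32.55 + 410.75 = 685.51
link = 806.26/685.51 = 1.176146
Chained index = 100 × 1.215519 × 1.176146 = 142.9628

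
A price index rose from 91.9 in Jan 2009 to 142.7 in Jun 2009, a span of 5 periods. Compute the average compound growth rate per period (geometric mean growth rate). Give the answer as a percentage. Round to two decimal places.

Growth factor = (142.7/91.9)^(1/5) = (1.552775)^(1/5) = 1.091998
Growth rate = 1.091998 − 1 = 0.091998 = 9.1998%

9.20%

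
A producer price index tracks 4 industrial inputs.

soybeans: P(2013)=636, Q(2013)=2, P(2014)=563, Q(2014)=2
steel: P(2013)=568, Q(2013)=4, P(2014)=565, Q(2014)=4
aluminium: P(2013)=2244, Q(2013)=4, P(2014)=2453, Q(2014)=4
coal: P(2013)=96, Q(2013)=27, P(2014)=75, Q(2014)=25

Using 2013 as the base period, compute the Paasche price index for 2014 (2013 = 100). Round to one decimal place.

101.0

Paasche price index uses current-period quantities as weights.
ΣP(2014)·Q(2014) = 563×2 + 565×4 + 2453×4 + 75×25 = 1126 + 2260 + 9812 + 1875 = 15073
ΣP(2013)·Q(2014) = 636×2 + 568×4 + 2244×4 + 96×25 = 1272 + 2272 + 8976 + 2400 = 14920
Index = 15073 / 14920 × 100 = 101.0255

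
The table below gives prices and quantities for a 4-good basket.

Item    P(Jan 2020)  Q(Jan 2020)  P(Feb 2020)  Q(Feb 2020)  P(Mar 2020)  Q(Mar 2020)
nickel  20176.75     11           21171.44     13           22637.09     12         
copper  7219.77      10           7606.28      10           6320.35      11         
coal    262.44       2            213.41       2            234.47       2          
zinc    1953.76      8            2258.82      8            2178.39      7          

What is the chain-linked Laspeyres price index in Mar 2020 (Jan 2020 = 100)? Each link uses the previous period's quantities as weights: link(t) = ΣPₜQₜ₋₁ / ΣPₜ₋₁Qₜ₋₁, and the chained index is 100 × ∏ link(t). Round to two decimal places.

107.12

Link Jan 2020→Feb 2020:
ΣP(Feb 2020)Q(Jan 2020) = 21171.44×11 + 7606.28×10 + 213.41×2 + 2258.82×8 = 232885.84 + 76062.8 + 426.82 + 18070.56 = 327446.02
ΣP(Jan 2020)Q(Jan 2020) = 20176.75×11 + 7219.77×10 + 262.44×2 + 1953.76×8 = 221944.25 + 72197.7 + 524.88 + 15630.08 = 310296.91
link = 327446.02/310296.91 = 1.055267
Link Feb 2020→Mar 2020:
ΣP(Mar 2020)Q(Feb 2020) = 22637.09×13 + 6320.35×10 + 234.47×2 + 2178.39×8 = 294282.17 + 63203.5 + 468.94 + 17427.12 = 375381.73
ΣP(Feb 2020)Q(Feb 2020) = 21171.44×13 + 7606.28×10 + 213.41×2 + 2258.82×8 = 275228.72 + 76062.8 + 426.82 + 18070.56 = 369788.9
link = 375381.73/369788.9 = 1.015124
Chained index = 100 × 1.055267 × 1.015124 = 107.1227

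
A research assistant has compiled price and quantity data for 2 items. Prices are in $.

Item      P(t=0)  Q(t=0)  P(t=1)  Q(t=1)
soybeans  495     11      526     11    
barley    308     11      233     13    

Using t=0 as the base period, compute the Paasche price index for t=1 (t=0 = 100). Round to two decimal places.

93.29

Paasche price index uses current-period quantities as weights.
ΣP(t=1)·Q(t=1) = 526×11 + 233×13 = 5786 + 3029 = 8815
ΣP(t=0)·Q(t=1) = 495×11 + 308×13 = 5445 + 4004 = 9449
Index = 8815 / 9449 × 100 = 93.2903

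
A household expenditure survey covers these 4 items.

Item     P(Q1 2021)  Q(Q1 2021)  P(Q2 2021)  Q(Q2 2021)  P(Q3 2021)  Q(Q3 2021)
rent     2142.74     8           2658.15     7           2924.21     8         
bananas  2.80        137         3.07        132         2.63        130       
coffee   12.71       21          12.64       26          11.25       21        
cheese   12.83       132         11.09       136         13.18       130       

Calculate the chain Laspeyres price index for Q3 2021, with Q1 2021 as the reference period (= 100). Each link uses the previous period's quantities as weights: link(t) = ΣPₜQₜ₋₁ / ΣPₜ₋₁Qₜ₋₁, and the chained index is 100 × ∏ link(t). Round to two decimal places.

131.99

Link Q1 2021→Q2 2021:
ΣP(Q2 2021)Q(Q1 2021) = 2658.15×8 + 3.07×137 + 12.64×21 + 11.09×132 = 21265.2 + 420.59 + 265.44 + 1463.88 = 23415.11
ΣP(Q1 2021)Q(Q1 2021) = 2142.74×8 + 2.80×137 + 12.71×21 + 12.83×132 = 17141.92 + 383.6 + 266.91 + 1693.56 = 19485.99
link = 23415.11/19485.99 = 1.201638
Link Q2 2021→Q3 2021:
ΣP(Q3 2021)Q(Q2 2021) = 2924.21×7 + 2.63×132 + 11.25×26 + 13.18×136 = 20469.47 + 347.16 + 292.5 + 1792.48 = 22901.61
ΣP(Q2 2021)Q(Q2 2021) = 2658.15×7 + 3.07×132 + 12.64×26 + 11.09×136 = 18607.05 + 405.24 + 328.64 + 1508.24 = 20849.17
link = 22901.61/20849.17 = 1.098442
Chained index = 100 × 1.201638 × 1.098442 = 131.9930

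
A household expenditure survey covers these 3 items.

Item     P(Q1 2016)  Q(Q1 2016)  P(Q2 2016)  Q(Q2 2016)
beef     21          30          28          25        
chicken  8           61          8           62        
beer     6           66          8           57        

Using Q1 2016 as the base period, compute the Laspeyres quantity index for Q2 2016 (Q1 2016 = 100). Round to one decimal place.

90.0

Laspeyres quantity index uses base-period prices as weights.
ΣP(Q1 2016)·Q(Q2 2016) = 21×25 + 8×62 + 6×57 = 525 + 496 + 342 = 1363
ΣP(Q1 2016)·Q(Q1 2016) = 21×30 + 8×61 + 6×66 = 630 + 488 + 396 = 1514
Index = 1363 / 1514 × 100 = 90.0264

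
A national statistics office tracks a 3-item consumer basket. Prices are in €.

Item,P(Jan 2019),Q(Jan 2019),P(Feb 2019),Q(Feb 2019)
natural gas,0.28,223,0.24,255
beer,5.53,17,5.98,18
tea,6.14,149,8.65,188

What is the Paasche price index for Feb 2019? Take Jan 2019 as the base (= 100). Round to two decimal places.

Paasche price index uses current-period quantities as weights.
ΣP(Feb 2019)·Q(Feb 2019) = 0.24×255 + 5.98×18 + 8.65×188 = 61.2 + 107.64 + 1626.2 = 1795.04
ΣP(Jan 2019)·Q(Feb 2019) = 0.28×255 + 5.53×18 + 6.14×188 = 71.4 + 99.54 + 1154.32 = 1325.26
Index = 1795.04 / 1325.26 × 100 = 135.4481

135.45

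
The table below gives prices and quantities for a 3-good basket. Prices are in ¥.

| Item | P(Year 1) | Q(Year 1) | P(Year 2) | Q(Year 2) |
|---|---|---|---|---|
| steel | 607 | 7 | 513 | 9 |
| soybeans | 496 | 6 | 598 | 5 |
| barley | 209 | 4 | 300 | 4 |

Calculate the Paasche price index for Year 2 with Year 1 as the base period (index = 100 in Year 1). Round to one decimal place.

Paasche price index uses current-period quantities as weights.
ΣP(Year 2)·Q(Year 2) = 513×9 + 598×5 + 300×4 = 4617 + 2990 + 1200 = 8807
ΣP(Year 1)·Q(Year 2) = 607×9 + 496×5 + 209×4 = 5463 + 2480 + 836 = 8779
Index = 8807 / 8779 × 100 = 100.3189

100.3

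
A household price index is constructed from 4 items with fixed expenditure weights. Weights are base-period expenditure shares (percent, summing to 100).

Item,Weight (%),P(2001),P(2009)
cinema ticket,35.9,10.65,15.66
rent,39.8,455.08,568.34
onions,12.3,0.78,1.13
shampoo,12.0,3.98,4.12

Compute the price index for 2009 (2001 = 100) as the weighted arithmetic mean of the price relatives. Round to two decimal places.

132.73

cinema ticket: 35.9 × (15.66/10.65) = 35.9 × 1.470423 = 52.7882
rent: 39.8 × (568.34/455.08) = 39.8 × 1.248879 = 49.7054
onions: 12.3 × (1.13/0.78) = 12.3 × 1.448718 = 17.8192
shampoo: 12.0 × (4.12/3.98) = 12.0 × 1.035176 = 12.4221
Index = Σ wᵢ·(p₁ᵢ/p₀ᵢ) = 52.7882 + 49.7054 + 17.8192 + 12.4221 = 132.7349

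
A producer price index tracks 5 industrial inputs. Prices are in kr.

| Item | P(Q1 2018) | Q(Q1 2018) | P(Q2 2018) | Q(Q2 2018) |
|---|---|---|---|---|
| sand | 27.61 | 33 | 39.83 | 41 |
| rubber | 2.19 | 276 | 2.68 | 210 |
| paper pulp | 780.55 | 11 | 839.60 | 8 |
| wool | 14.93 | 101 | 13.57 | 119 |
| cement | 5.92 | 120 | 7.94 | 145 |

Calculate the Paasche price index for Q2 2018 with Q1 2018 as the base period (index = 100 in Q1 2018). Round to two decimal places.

111.53

Paasche price index uses current-period quantities as weights.
ΣP(Q2 2018)·Q(Q2 2018) = 39.83×41 + 2.68×210 + 839.60×8 + 13.57×119 + 7.94×145 = 1633.03 + 562.8 + 6716.8 + 1614.83 + 1151.3 = 11678.76
ΣP(Q1 2018)·Q(Q2 2018) = 27.61×41 + 2.19×210 + 780.55×8 + 14.93×119 + 5.92×145 = 1132.01 + 459.9 + 6244.4 + 1776.67 + 858.4 = 10471.38
Index = 11678.76 / 10471.38 × 100 = 111.5303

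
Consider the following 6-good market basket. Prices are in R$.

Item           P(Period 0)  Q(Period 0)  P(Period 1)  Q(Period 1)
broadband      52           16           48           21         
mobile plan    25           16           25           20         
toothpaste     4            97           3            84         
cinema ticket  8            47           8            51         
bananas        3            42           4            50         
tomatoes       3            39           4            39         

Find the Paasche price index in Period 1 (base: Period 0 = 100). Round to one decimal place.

Paasche price index uses current-period quantities as weights.
ΣP(Period 1)·Q(Period 1) = 48×21 + 25×20 + 3×84 + 8×51 + 4×50 + 4×39 = 1008 + 500 + 252 + 408 + 200 + 156 = 2524
ΣP(Period 0)·Q(Period 1) = 52×21 + 25×20 + 4×84 + 8×51 + 3×50 + 3×39 = 1092 + 500 + 336 + 408 + 150 + 117 = 2603
Index = 2524 / 2603 × 100 = 96.9650

97.0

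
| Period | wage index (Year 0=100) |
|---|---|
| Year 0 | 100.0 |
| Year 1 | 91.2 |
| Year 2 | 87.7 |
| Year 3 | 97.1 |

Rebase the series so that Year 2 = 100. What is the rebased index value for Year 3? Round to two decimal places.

110.72

Rebased(Year 3) = 97.1 / 87.7 × 100 = 110.7184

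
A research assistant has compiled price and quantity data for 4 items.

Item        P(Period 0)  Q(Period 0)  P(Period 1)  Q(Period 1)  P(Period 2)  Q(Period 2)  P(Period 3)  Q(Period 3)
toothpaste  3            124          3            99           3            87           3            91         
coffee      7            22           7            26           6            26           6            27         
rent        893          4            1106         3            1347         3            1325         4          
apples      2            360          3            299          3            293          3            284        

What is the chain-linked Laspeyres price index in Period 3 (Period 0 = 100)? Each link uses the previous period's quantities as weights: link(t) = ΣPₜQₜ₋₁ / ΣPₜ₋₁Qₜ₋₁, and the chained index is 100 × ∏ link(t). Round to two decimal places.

Link Period 0→Period 1:
ΣP(Period 1)Q(Period 0) = 3×124 + 7×22 + 1106×4 + 3×360 = 372 + 154 + 4424 + 1080 = 6030
ΣP(Period 0)Q(Period 0) = 3×124 + 7×22 + 893×4 + 2×360 = 372 + 154 + 3572 + 720 = 4818
link = 6030/4818 = 1.251557
Link Period 1→Period 2:
ΣP(Period 2)Q(Period 1) = 3×99 + 6×26 + 1347×3 + 3×299 = 297 + 156 + 4041 + 897 = 5391
ΣP(Period 1)Q(Period 1) = 3×99 + 7×26 + 1106×3 + 3×299 = 297 + 182 + 3318 + 897 = 4694
link = 5391/4694 = 1.148487
Link Period 2→Period 3:
ΣP(Period 3)Q(Period 2) = 3×87 + 6×26 + 1325×3 + 3×293 = 261 + 156 + 3975 + 879 = 5271
ΣP(Period 2)Q(Period 2) = 3×87 + 6×26 + 1347×3 + 3×293 = 261 + 156 + 4041 + 879 = 5337
link = 5271/5337 = 0.987634
Chained index = 100 × 1.251557 × 1.148487 × 0.987634 = 141.9622

141.96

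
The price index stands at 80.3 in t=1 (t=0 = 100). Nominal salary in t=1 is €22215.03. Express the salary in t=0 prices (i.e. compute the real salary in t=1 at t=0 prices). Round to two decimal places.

Real = Nominal ÷ (Index/100) = 22215.03 ÷ (80.3/100)
     = 22215.03 ÷ 0.803 = 27665.0436

27665.04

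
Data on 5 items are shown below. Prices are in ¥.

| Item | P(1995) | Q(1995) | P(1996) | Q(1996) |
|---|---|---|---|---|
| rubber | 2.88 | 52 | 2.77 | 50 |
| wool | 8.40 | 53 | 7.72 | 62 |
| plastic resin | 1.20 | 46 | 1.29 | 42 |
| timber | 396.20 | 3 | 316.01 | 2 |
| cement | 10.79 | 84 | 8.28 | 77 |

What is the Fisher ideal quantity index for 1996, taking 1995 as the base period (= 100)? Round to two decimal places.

Laspeyres component (base-period weights):
ΣP(1995)Q(1996) = 2.88×50 + 8.40×62 + 1.20×42 + 396.20×2 + 10.79×77 = 144 + 520.8 + 50.4 + 792.4 + 830.83 = 2338.43
ΣP(1995)Q(1995) = 2.88×52 + 8.40×53 + 1.20×46 + 396.20×3 + 10.79×84 = 149.76 + 445.2 + 55.2 + 1188.6 + 906.36 = 2745.12
L = 2338.43 / 2745.12 × 100 = 85.1850
Paasche component (current-period weights):
ΣP(1996)Q(1996) = 2.77×50 + 7.72×62 + 1.29×42 + 316.01×2 + 8.28×77 = 138.5 + 478.64 + 54.18 + 632.02 + 637.56 = 1940.9
ΣP(1996)Q(1995) = 2.77×52 + 7.72×53 + 1.29×46 + 316.01×3 + 8.28×84 = 144.04 + 409.16 + 59.34 + 948.03 + 695.52 = 2256.09
P = 1940.9 / 2256.09 × 100 = 86.0294
Fisher = √(L × P) = √(85.1850 × 86.0294) = 85.6061

85.61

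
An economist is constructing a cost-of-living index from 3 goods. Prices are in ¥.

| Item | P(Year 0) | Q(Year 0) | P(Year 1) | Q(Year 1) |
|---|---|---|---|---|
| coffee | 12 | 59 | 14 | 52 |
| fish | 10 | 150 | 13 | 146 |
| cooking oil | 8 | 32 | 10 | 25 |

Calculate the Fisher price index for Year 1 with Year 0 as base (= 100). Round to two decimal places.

125.78

Laspeyres component (base-period weights):
ΣP(Year 1)Q(Year 0) = 14×59 + 13×150 + 10×32 = 826 + 1950 + 320 = 3096
ΣP(Year 0)Q(Year 0) = 12×59 + 10×150 + 8×32 = 708 + 1500 + 256 = 2464
L = 3096 / 2464 × 100 = 125.6494
Paasche component (current-period weights):
ΣP(Year 1)Q(Year 1) = 14×52 + 13×146 + 10×25 = 728 + 1898 + 250 = 2876
ΣP(Year 0)Q(Year 1) = 12×52 + 10×146 + 8×25 = 624 + 1460 + 200 = 2284
P = 2876 / 2284 × 100 = 125.9194
Fisher = √(L × P) = √(125.6494 × 125.9194) = 125.7843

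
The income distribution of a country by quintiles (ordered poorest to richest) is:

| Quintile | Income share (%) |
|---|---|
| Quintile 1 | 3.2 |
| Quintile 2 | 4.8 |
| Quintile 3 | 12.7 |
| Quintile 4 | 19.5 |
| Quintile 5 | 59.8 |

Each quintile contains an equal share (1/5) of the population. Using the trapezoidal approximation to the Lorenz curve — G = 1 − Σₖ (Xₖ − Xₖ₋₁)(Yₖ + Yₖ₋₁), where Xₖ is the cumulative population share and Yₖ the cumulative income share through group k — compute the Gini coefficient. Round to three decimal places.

Cumulative income shares Yₖ: 0.0320, 0.0800, 0.2070, 0.4020, 1.0000
Σ (Xₖ−Xₖ₋₁)(Yₖ+Yₖ₋₁) = (1/5)(0.0320+0.0000) + (1/5)(0.0800+0.0320) + (1/5)(0.2070+0.0800) + (1/5)(0.4020+0.2070) + (1/5)(1.0000+0.4020)
  = 0.0064 + 0.0224 + 0.0574 + 0.1218 + 0.2804 = 0.4884
G = 1 − 0.4884 = 0.5116

0.512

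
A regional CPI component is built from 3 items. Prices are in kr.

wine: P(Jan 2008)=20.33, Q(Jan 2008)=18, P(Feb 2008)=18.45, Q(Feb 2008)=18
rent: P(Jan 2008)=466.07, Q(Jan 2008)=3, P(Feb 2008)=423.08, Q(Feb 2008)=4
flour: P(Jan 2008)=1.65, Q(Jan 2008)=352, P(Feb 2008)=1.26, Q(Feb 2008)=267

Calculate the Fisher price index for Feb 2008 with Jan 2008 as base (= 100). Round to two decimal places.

Laspeyres component (base-period weights):
ΣP(Feb 2008)Q(Jan 2008) = 18.45×18 + 423.08×3 + 1.26×352 = 332.1 + 1269.24 + 443.52 = 2044.86
ΣP(Jan 2008)Q(Jan 2008) = 20.33×18 + 466.07×3 + 1.65×352 = 365.94 + 1398.21 + 580.8 = 2344.95
L = 2044.86 / 2344.95 × 100 = 87.2027
Paasche component (current-period weights):
ΣP(Feb 2008)Q(Feb 2008) = 18.45×18 + 423.08×4 + 1.26×267 = 332.1 + 1692.32 + 336.42 = 2360.84
ΣP(Jan 2008)Q(Feb 2008) = 20.33×18 + 466.07×4 + 1.65×267 = 365.94 + 1864.28 + 440.55 = 2670.77
P = 2360.84 / 2670.77 × 100 = 88.3955
Fisher = √(L × P) = √(87.2027 × 88.3955) = 87.7971

87.80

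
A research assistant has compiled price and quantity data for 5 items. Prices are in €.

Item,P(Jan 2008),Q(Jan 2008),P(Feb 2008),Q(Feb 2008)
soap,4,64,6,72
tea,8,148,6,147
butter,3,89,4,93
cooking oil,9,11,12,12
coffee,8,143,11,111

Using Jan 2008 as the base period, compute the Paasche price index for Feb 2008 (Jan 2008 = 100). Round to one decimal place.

111.4

Paasche price index uses current-period quantities as weights.
ΣP(Feb 2008)·Q(Feb 2008) = 6×72 + 6×147 + 4×93 + 12×12 + 11×111 = 432 + 882 + 372 + 144 + 1221 = 3051
ΣP(Jan 2008)·Q(Feb 2008) = 4×72 + 8×147 + 3×93 + 9×12 + 8×111 = 288 + 1176 + 279 + 108 + 888 = 2739
Index = 3051 / 2739 × 100 = 111.3910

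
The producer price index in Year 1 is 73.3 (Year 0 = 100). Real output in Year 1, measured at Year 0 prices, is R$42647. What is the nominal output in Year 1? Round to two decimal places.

31260.25

Nominal = Real × (Index/100) = 42647 × (73.3/100)
        = 42647 × 0.733 = 31260.2510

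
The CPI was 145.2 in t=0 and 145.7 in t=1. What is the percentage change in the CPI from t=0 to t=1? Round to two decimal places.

0.34%

Change = (145.7 − 145.2) / 145.2 × 100
       = 0.5 / 145.2 × 100 = 0.3444%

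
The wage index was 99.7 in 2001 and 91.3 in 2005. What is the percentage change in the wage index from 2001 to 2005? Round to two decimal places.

Change = (91.3 − 99.7) / 99.7 × 100
       = -8.4 / 99.7 × 100 = -8.4253%

-8.43%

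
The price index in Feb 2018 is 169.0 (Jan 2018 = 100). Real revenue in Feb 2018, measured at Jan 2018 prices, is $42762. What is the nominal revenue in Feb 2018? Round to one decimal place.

Nominal = Real × (Index/100) = 42762 × (169.0/100)
        = 42762 × 1.690 = 72267.7800

72267.8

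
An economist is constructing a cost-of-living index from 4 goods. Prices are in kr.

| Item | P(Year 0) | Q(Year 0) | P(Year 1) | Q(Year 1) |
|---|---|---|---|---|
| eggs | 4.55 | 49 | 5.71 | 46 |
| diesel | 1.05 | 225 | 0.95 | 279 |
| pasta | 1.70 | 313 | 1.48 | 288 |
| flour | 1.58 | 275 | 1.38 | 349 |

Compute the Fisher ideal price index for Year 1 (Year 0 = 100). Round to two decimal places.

Laspeyres component (base-period weights):
ΣP(Year 1)Q(Year 0) = 5.71×49 + 0.95×225 + 1.48×313 + 1.38×275 = 279.79 + 213.75 + 463.24 + 379.5 = 1336.28
ΣP(Year 0)Q(Year 0) = 4.55×49 + 1.05×225 + 1.70×313 + 1.58×275 = 222.95 + 236.25 + 532.1 + 434.5 = 1425.8
L = 1336.28 / 1425.8 × 100 = 93.7214
Paasche component (current-period weights):
ΣP(Year 1)Q(Year 1) = 5.71×46 + 0.95×279 + 1.48×288 + 1.38×349 = 262.66 + 265.05 + 426.24 + 481.62 = 1435.57
ΣP(Year 0)Q(Year 1) = 4.55×46 + 1.05×279 + 1.70×288 + 1.58×349 = 209.3 + 292.95 + 489.6 + 551.42 = 1543.27
P = 1435.57 / 1543.27 × 100 = 93.0213
Fisher = √(L × P) = √(93.7214 × 93.0213) = 93.3707

93.37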